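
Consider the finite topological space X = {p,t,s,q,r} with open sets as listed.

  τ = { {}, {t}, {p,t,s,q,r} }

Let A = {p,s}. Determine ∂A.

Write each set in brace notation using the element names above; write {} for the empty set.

{p,s,q,r}

opens ⊆ A: {}; union → int = {}
complement {t,q,r}; its interior {t}; cl(A) = X∖{t} = {p,s,q,r}
boundary = {p,s,q,r} ∖ {} = {p,s,q,r}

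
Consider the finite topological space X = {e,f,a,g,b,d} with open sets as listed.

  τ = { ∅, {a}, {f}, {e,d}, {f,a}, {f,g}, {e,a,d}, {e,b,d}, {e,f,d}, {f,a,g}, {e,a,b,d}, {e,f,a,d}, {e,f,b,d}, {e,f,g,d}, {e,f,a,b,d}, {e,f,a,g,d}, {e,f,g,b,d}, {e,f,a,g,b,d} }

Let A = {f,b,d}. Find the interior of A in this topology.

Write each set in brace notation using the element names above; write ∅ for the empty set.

U open, U⊆A: ∅, {f}. int(A) = ⋃ = {f}

{f}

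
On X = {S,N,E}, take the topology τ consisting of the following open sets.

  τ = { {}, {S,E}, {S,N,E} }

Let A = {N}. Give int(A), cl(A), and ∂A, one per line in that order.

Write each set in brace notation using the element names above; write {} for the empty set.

open subsets of A: {}; so int(A) = {}
closure: X∖int(X∖A) = X∖{S,E} = {N}
∂A = {N} minus {} = {N}

int(A) = {}
cl(A)  = {N}
∂A     = {N}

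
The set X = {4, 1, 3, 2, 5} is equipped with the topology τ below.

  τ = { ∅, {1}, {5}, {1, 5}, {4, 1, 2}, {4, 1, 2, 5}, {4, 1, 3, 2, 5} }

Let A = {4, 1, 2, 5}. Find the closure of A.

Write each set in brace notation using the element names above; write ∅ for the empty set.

X∖A={3}, int(X∖A)=∅, hence cl(A)={4, 1, 3, 2, 5}

{4, 1, 3, 2, 5}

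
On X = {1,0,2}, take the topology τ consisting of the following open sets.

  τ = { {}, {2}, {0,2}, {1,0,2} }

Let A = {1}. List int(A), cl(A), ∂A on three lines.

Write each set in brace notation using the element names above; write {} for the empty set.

int(A) = {}
cl(A)  = {1}
∂A     = {1}

interior: largest open inside A is {} (from {})
cl via duality: int({0,2}) = {0,2}, so X∖{0,2} = {1}
cl∖int = {1}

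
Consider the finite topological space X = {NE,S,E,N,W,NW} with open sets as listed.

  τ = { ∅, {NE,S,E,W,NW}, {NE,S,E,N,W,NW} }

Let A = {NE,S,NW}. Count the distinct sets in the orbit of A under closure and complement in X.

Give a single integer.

4

closure: X∖int(X∖A) = X∖∅ = {NE,S,E,N,W,NW}
Let k=closure and c=complement:
  1. A     = {NE,S,NW}
  2. kA    = {NE,S,E,N,W,NW}
  3. cA    = {E,N,W}
  4. ckA   = ∅
— saturated at 4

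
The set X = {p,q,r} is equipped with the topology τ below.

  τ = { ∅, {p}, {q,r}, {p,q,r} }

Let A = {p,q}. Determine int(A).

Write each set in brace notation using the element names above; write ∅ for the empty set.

interior: largest open inside A is {p} (from ∅, {p})

{p}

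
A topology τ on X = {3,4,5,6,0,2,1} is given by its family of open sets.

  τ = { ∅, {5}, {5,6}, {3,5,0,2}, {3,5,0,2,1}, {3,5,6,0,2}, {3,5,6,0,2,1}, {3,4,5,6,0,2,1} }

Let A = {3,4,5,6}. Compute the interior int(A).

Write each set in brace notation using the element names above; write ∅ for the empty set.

interior: largest open inside A is {5,6} (from ∅, {5}, {5,6})

{5,6}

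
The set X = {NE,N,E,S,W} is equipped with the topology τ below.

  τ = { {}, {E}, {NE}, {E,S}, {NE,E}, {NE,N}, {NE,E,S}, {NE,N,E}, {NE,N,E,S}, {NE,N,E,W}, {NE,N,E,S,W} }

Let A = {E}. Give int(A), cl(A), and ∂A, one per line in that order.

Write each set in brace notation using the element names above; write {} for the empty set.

interior: largest open inside A is {E} (from {}, {E})
cl via duality: int({NE,N,S,W}) = {NE,N}, so X∖{NE,N} = {E,S,W}
cl∖int = {S,W}

int(A) = {E}
cl(A)  = {E,S,W}
∂A     = {S,W}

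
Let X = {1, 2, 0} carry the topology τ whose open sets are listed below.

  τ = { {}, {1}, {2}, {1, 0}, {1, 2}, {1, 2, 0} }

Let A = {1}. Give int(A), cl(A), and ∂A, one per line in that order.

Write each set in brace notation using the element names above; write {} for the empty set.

open subsets of A: {}, {1}; so int(A) = {1}
closure: X∖int(X∖A) = X∖{2} = {1, 0}
∂A = {1, 0} minus {1} = {0}

int(A) = {1}
cl(A)  = {1, 0}
∂A     = {0}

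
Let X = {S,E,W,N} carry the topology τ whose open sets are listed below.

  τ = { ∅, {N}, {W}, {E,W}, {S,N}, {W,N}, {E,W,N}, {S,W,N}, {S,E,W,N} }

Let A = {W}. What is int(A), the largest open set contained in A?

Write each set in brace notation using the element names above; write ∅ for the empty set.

{W}

open subsets of A: ∅, {W}; so int(A) = {W}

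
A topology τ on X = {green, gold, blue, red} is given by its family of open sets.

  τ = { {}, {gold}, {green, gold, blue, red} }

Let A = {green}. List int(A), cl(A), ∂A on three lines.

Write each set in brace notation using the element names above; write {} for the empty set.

U open, U⊆A: {}. int(A) = ⋃ = {}
X∖A={gold, blue, red}, int(X∖A)={gold}, hence cl(A)={green, blue, red}
∂A: remove int from cl → {green, blue, red}

int(A) = {}
cl(A)  = {green, blue, red}
∂A     = {green, blue, red}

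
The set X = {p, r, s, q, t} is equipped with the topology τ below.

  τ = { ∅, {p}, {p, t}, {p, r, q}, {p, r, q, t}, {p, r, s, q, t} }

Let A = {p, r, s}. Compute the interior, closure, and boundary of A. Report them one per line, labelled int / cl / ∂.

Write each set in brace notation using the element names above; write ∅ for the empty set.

int(A) = {p}
cl(A)  = {p, r, s, q, t}
∂A     = {r, s, q, t}

U open, U⊆A: ∅, {p}. int(A) = ⋃ = {p}
X∖A={q, t}, int(X∖A)=∅, hence cl(A)={p, r, s, q, t}
∂A: remove int from cl → {r, s, q, t}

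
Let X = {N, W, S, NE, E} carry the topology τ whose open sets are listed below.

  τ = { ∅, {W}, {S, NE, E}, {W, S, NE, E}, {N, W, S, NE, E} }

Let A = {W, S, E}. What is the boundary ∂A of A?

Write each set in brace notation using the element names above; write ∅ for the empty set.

{N, S, NE, E}

opens ⊆ A: ∅, {W}; union → int = {W}
complement {N, NE}; its interior ∅; cl(A) = X∖∅ = {N, W, S, NE, E}
boundary = {N, W, S, NE, E} ∖ {W} = {N, S, NE, E}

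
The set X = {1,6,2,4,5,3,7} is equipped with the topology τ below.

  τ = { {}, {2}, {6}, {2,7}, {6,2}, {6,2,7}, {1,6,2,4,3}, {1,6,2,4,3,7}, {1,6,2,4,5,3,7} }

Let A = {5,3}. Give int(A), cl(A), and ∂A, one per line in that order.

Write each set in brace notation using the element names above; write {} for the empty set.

int(A) = {}
cl(A)  = {1,4,5,3}
∂A     = {1,4,5,3}

interior: largest open inside A is {} (from {})
cl via duality: int({1,6,2,4,7}) = {6,2,7}, so X∖{6,2,7} = {1,4,5,3}
cl∖int = {1,4,5,3}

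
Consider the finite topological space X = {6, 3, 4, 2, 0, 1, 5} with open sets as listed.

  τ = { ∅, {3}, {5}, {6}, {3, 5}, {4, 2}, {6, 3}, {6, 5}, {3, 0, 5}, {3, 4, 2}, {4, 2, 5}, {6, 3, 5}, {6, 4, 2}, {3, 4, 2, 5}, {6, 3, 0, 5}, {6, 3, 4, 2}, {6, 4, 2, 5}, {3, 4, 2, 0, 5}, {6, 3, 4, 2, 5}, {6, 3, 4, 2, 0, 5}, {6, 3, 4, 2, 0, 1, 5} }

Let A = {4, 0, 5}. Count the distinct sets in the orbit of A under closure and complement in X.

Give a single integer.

X∖A={6, 3, 2, 1}, int(X∖A)={6, 3}, hence cl(A)={4, 2, 0, 1, 5}
Orbit (k=closure, c=complement):
  1. A     = {4, 0, 5}
  2. kA    = {4, 2, 0, 1, 5}
  3. cA    = {6, 3, 2, 1}
  4. ckA   = {6, 3}
  5. kcA   = {6, 3, 4, 2, 0, 1}
  6. kckA  = {6, 3, 0, 1}
  7. ckcA  = {5}
  8. ckckA = {4, 2, 5}
  9. kckcA = {0, 1, 5}
  10. ckckcA = {6, 3, 4, 2}
(closed under both — stop)

10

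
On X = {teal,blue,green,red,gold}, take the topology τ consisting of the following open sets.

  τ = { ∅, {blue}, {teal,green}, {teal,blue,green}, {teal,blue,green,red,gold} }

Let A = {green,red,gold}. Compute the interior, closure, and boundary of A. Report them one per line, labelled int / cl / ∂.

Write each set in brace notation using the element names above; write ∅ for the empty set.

int(A) = ∅
cl(A)  = {teal,green,red,gold}
∂A     = {teal,green,red,gold}

interior: largest open inside A is ∅ (from ∅)
cl via duality: int({teal,blue}) = {blue}, so X∖{blue} = {teal,green,red,gold}
cl∖int = {teal,green,red,gold}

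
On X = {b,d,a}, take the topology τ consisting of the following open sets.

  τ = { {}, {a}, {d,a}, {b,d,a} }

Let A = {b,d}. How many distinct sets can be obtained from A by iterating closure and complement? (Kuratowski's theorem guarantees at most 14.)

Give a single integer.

cl via duality: int({a}) = {a}, so X∖{a} = {b,d}
Write k for closure, c for complement:
  1. A     = {b,d}
  2. cA    = {a}
  3. kcA   = {b,d,a}
  4. ckcA  = {}
applying k or c yields no new set

4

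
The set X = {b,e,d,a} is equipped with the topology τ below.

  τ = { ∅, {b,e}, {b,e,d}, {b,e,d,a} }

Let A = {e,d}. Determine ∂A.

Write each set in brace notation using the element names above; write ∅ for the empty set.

{b,e,d,a}

open subsets of A: ∅; so int(A) = ∅
closure: X∖int(X∖A) = X∖∅ = {b,e,d,a}
∂A = {b,e,d,a} minus ∅ = {b,e,d,a}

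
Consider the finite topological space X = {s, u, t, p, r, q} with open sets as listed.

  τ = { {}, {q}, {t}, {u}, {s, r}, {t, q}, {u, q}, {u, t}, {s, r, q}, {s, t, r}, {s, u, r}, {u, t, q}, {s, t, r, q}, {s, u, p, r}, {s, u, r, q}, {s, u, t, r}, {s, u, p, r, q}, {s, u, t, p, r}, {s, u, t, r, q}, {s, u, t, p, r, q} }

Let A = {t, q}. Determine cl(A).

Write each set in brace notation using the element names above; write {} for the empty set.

{t, q}

closure: X∖int(X∖A) = X∖{s, u, p, r} = {t, q}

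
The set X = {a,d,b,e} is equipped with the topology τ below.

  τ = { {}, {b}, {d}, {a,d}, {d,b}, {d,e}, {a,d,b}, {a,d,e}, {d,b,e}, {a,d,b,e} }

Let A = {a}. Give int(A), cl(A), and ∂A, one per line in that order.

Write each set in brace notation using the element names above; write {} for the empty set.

interior: largest open inside A is {} (from {})
cl via duality: int({d,b,e}) = {d,b,e}, so X∖{d,b,e} = {a}
cl∖int = {a}

int(A) = {}
cl(A)  = {a}
∂A     = {a}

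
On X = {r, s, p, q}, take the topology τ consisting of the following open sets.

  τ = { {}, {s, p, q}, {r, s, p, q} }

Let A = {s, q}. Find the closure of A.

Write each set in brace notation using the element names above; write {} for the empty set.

complement {r, p}; its interior {}; cl(A) = X∖{} = {r, s, p, q}

{r, s, p, q}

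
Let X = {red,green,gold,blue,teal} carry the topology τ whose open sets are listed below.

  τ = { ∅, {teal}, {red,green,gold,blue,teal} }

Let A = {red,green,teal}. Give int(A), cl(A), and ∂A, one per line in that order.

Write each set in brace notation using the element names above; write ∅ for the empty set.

int(A) = {teal}
cl(A)  = {red,green,gold,blue,teal}
∂A     = {red,green,gold,blue}

open subsets of A: ∅, {teal}; so int(A) = {teal}
closure: X∖int(X∖A) = X∖∅ = {red,green,gold,blue,teal}
∂A = {red,green,gold,blue,teal} minus {teal} = {red,green,gold,blue}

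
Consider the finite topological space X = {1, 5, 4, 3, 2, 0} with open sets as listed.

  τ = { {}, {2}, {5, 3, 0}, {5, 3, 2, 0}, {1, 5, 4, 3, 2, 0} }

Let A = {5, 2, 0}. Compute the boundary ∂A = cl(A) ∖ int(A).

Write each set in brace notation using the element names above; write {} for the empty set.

{1, 5, 4, 3, 0}

U open, U⊆A: {}, {2}. int(A) = ⋃ = {2}
X∖A={1, 4, 3}, int(X∖A)={}, hence cl(A)={1, 5, 4, 3, 2, 0}
∂A: remove int from cl → {1, 5, 4, 3, 0}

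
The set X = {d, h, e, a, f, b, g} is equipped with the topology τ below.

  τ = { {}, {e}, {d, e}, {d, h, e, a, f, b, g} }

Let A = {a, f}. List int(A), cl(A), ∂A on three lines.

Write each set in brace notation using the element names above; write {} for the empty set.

opens ⊆ A: {}; union → int = {}
complement {d, h, e, b, g}; its interior {d, e}; cl(A) = X∖{d, e} = {h, a, f, b, g}
boundary = {h, a, f, b, g} ∖ {} = {h, a, f, b, g}

int(A) = {}
cl(A)  = {h, a, f, b, g}
∂A     = {h, a, f, b, g}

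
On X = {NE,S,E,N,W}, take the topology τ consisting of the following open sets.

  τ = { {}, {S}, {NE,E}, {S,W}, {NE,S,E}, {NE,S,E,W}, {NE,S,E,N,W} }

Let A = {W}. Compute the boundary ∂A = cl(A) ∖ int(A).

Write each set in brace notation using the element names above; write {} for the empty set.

{N,W}

U open, U⊆A: {}. int(A) = ⋃ = {}
X∖A={NE,S,E,N}, int(X∖A)={NE,S,E}, hence cl(A)={N,W}
∂A: remove int from cl → {N,W}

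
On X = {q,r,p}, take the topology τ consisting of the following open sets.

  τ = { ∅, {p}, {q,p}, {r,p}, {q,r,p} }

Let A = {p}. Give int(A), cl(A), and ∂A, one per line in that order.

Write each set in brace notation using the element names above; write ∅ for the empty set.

interior: largest open inside A is {p} (from ∅, {p})
cl via duality: int({q,r}) = ∅, so X∖∅ = {q,r,p}
cl∖int = {q,r}

int(A) = {p}
cl(A)  = {q,r,p}
∂A     = {q,r}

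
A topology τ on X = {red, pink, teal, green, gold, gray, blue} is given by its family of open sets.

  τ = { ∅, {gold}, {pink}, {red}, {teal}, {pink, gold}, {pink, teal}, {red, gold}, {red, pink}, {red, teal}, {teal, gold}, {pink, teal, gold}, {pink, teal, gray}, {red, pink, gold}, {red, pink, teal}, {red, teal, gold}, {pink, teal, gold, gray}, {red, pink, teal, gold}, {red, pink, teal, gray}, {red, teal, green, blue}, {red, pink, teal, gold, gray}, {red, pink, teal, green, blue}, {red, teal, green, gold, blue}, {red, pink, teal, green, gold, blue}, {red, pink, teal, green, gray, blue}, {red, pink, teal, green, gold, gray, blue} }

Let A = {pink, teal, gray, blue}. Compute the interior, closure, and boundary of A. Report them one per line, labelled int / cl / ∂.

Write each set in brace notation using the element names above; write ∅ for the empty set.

int(A) = {pink, teal, gray}
cl(A)  = {pink, teal, green, gray, blue}
∂A     = {green, blue}

interior: largest open inside A is {pink, teal, gray} (from ∅, {pink}, {teal}, {pink, teal}, {pink, teal, gray})
cl via duality: int({red, green, gold}) = {red, gold}, so X∖{red, gold} = {pink, teal, green, gray, blue}
cl∖int = {green, blue}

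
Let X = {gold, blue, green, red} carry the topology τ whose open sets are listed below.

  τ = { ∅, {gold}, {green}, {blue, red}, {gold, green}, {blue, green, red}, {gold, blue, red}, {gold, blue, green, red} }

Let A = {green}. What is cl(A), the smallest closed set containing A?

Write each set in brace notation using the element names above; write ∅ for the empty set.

{green}

complement {gold, blue, red}; its interior {gold, blue, red}; cl(A) = X∖{gold, blue, red} = {green}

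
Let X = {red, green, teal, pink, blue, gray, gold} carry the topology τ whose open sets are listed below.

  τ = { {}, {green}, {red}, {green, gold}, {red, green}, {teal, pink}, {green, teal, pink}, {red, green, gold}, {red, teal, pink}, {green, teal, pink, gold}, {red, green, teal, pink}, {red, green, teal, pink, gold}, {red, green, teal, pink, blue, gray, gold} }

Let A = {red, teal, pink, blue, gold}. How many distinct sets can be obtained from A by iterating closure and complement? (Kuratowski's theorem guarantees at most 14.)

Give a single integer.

closure: X∖int(X∖A) = X∖{green} = {red, teal, pink, blue, gray, gold}
Let k=closure and c=complement:
  1. A     = {red, teal, pink, blue, gold}
  2. kA    = {red, teal, pink, blue, gray, gold}
  3. cA    = {green, gray}
  4. ckA   = {green}
  5. kcA   = {green, blue, gray, gold}
  6. ckcA  = {red, teal, pink}
  7. kckcA = {red, teal, pink, blue, gray}
  8. ckckcA = {green, gold}
— saturated at 8

8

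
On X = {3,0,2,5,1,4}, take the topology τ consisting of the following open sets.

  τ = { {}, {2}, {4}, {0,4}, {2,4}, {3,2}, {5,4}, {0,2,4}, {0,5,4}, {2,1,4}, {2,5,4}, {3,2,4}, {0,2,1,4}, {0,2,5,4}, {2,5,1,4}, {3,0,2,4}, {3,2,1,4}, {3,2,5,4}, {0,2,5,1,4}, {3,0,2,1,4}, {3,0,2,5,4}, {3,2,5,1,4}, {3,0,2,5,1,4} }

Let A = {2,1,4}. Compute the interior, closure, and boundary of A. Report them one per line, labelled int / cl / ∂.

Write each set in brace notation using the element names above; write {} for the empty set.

opens ⊆ A: {}, {4}, {2}, {2,4}, {2,1,4}; union → int = {2,1,4}
complement {3,0,5}; its interior {}; cl(A) = X∖{} = {3,0,2,5,1,4}
boundary = {3,0,2,5,1,4} ∖ {2,1,4} = {3,0,5}

int(A) = {2,1,4}
cl(A)  = {3,0,2,5,1,4}
∂A     = {3,0,5}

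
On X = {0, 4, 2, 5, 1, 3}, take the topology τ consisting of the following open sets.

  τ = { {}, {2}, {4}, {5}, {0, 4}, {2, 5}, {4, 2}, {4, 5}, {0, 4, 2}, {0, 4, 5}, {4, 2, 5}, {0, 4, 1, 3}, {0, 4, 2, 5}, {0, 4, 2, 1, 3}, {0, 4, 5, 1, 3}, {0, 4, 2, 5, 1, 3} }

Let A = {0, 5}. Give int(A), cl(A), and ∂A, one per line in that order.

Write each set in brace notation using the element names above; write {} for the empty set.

int(A) = {5}
cl(A)  = {0, 5, 1, 3}
∂A     = {0, 1, 3}

interior: largest open inside A is {5} (from {}, {5})
cl via duality: int({4, 2, 1, 3}) = {4, 2}, so X∖{4, 2} = {0, 5, 1, 3}
cl∖int = {0, 1, 3}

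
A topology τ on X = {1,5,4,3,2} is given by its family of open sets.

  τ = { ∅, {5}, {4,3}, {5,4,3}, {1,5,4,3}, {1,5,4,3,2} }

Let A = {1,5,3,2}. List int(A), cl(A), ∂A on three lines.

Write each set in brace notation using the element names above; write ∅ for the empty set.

int(A) = {5}
cl(A)  = {1,5,4,3,2}
∂A     = {1,4,3,2}

opens ⊆ A: ∅, {5}; union → int = {5}
complement {4}; its interior ∅; cl(A) = X∖∅ = {1,5,4,3,2}
boundary = {1,5,4,3,2} ∖ {5} = {1,4,3,2}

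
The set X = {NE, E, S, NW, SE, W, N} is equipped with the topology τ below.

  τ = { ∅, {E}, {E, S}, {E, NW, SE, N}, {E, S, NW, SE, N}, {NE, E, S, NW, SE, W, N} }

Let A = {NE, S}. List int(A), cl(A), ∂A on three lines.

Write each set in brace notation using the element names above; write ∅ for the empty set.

opens ⊆ A: ∅; union → int = ∅
complement {E, NW, SE, W, N}; its interior {E, NW, SE, N}; cl(A) = X∖{E, NW, SE, N} = {NE, S, W}
boundary = {NE, S, W} ∖ ∅ = {NE, S, W}

int(A) = ∅
cl(A)  = {NE, S, W}
∂A     = {NE, S, W}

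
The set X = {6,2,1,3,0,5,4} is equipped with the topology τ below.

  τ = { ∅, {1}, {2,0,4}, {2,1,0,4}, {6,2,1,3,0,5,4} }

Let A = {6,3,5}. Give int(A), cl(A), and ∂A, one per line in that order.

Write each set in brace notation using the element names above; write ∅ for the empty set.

int(A) = ∅
cl(A)  = {6,3,5}
∂A     = {6,3,5}

open subsets of A: ∅; so int(A) = ∅
closure: X∖int(X∖A) = X∖{2,1,0,4} = {6,3,5}
∂A = {6,3,5} minus ∅ = {6,3,5}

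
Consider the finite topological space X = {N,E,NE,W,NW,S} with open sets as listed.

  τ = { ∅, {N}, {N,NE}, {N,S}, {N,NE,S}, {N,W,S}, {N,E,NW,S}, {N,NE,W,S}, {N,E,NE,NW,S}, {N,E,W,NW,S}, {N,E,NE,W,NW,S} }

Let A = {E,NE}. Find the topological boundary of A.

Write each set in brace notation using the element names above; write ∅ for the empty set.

opens ⊆ A: ∅; union → int = ∅
complement {N,W,NW,S}; its interior {N,W,S}; cl(A) = X∖{N,W,S} = {E,NE,NW}
boundary = {E,NE,NW} ∖ ∅ = {E,NE,NW}

{E,NE,NW}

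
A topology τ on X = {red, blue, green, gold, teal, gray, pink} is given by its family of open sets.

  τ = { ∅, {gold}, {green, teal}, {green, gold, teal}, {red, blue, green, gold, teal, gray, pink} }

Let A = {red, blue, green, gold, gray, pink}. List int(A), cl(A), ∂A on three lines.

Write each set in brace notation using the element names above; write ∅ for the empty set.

interior: largest open inside A is {gold} (from ∅, {gold})
cl via duality: int({teal}) = ∅, so X∖∅ = {red, blue, green, gold, teal, gray, pink}
cl∖int = {red, blue, green, teal, gray, pink}

int(A) = {gold}
cl(A)  = {red, blue, green, gold, teal, gray, pink}
∂A     = {red, blue, green, teal, gray, pink}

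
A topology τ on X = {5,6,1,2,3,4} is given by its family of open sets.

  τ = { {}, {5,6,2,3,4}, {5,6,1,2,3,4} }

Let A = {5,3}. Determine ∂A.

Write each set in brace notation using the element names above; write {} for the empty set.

{5,6,1,2,3,4}

U open, U⊆A: {}. int(A) = ⋃ = {}
X∖A={6,1,2,4}, int(X∖A)={}, hence cl(A)={5,6,1,2,3,4}
∂A: remove int from cl → {5,6,1,2,3,4}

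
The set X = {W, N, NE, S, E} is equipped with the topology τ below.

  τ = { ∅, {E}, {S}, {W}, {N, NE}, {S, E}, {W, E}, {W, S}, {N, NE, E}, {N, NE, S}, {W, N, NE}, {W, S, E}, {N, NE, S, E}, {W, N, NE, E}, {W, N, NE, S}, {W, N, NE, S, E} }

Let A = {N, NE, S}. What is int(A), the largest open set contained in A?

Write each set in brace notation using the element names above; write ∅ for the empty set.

U open, U⊆A: ∅, {S}, {N, NE}, {N, NE, S}. int(A) = ⋃ = {N, NE, S}

{N, NE, S}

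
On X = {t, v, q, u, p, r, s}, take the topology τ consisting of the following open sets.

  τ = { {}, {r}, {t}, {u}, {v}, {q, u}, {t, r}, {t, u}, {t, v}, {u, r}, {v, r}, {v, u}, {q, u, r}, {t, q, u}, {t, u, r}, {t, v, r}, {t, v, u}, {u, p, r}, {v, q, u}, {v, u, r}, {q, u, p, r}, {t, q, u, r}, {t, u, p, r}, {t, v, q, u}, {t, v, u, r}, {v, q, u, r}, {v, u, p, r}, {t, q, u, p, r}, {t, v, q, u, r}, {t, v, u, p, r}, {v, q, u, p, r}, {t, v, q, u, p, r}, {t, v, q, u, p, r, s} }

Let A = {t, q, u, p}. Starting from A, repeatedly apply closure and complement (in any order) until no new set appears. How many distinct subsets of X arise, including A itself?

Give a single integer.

6

cl via duality: int({v, r, s}) = {v, r}, so X∖{v, r} = {t, q, u, p, s}
Write k for closure, c for complement:
  1. A     = {t, q, u, p}
  2. kA    = {t, q, u, p, s}
  3. cA    = {v, r, s}
  4. ckA   = {v, r}
  5. kcA   = {v, p, r, s}
  6. ckcA  = {t, q, u}
applying k or c yields no new set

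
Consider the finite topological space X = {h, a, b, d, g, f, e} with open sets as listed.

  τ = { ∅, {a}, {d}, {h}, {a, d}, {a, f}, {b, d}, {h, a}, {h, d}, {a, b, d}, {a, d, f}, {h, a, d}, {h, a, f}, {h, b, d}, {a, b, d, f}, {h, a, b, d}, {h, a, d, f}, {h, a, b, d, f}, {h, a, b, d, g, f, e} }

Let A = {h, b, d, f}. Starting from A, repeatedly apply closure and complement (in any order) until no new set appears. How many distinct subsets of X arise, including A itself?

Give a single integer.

closure: X∖int(X∖A) = X∖{a} = {h, b, d, g, f, e}
Let k=closure and c=complement:
  1. A     = {h, b, d, f}
  2. kA    = {h, b, d, g, f, e}
  3. cA    = {a, g, e}
  4. ckA   = {a}
  5. kcA   = {a, g, f, e}
  6. ckcA  = {h, b, d}
  7. kckcA = {h, b, d, g, e}
  8. ckckcA = {a, f}
— saturated at 8

8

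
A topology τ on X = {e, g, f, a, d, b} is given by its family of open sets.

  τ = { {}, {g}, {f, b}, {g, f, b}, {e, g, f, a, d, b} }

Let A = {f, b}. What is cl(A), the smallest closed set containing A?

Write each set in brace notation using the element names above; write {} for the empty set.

{e, f, a, d, b}

cl via duality: int({e, g, a, d}) = {g}, so X∖{g} = {e, f, a, d, b}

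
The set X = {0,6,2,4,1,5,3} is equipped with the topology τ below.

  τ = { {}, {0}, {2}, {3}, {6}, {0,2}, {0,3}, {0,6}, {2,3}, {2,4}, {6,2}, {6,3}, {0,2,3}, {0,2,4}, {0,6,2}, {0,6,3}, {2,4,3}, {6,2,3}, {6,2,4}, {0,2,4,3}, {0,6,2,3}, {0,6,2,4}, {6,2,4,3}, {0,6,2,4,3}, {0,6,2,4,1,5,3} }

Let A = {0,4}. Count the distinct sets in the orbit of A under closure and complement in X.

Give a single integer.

8

complement {6,2,1,5,3}; its interior {6,2,3}; cl(A) = X∖{6,2,3} = {0,4,1,5}
With k = closure, c = complement:
  1. A     = {0,4}
  2. kA    = {0,4,1,5}
  3. cA    = {6,2,1,5,3}
  4. ckA   = {6,2,3}
  5. kcA   = {6,2,4,1,5,3}
  6. ckcA  = {0}
  7. kckcA = {0,1,5}
  8. ckckcA = {6,2,4,3}
k, c of each give nothing new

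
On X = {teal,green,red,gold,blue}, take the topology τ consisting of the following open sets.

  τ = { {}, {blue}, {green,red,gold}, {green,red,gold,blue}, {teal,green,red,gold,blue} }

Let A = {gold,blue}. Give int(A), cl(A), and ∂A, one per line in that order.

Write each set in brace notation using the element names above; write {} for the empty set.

interior: largest open inside A is {blue} (from {}, {blue})
cl via duality: int({teal,green,red}) = {}, so X∖{} = {teal,green,red,gold,blue}
cl∖int = {teal,green,red,gold}

int(A) = {blue}
cl(A)  = {teal,green,red,gold,blue}
∂A     = {teal,green,red,gold}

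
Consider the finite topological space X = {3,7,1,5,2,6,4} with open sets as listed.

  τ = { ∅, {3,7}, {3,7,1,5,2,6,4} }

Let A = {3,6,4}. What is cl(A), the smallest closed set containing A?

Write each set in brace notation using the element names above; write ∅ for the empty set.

cl via duality: int({7,1,5,2}) = ∅, so X∖∅ = {3,7,1,5,2,6,4}

{3,7,1,5,2,6,4}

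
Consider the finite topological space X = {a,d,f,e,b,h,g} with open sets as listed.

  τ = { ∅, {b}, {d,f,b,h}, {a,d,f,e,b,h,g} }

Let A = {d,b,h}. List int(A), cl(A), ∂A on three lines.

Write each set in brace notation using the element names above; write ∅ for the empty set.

interior: largest open inside A is {b} (from ∅, {b})
cl via duality: int({a,f,e,g}) = ∅, so X∖∅ = {a,d,f,e,b,h,g}
cl∖int = {a,d,f,e,h,g}

int(A) = {b}
cl(A)  = {a,d,f,e,b,h,g}
∂A     = {a,d,f,e,h,g}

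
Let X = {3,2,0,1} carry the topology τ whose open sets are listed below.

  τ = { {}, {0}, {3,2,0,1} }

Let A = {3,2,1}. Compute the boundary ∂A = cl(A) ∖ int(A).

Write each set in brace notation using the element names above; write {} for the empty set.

{3,2,1}

open subsets of A: {}; so int(A) = {}
closure: X∖int(X∖A) = X∖{0} = {3,2,1}
∂A = {3,2,1} minus {} = {3,2,1}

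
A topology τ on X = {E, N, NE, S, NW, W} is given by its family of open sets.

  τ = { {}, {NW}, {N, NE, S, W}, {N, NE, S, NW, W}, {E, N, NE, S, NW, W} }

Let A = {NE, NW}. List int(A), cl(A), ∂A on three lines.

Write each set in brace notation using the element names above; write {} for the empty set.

U open, U⊆A: {}, {NW}. int(A) = ⋃ = {NW}
X∖A={E, N, S, W}, int(X∖A)={}, hence cl(A)={E, N, NE, S, NW, W}
∂A: remove int from cl → {E, N, NE, S, W}

int(A) = {NW}
cl(A)  = {E, N, NE, S, NW, W}
∂A     = {E, N, NE, S, W}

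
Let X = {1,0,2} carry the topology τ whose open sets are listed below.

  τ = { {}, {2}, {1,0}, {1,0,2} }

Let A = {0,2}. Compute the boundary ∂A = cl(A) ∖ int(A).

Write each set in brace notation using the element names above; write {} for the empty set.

U open, U⊆A: {}, {2}. int(A) = ⋃ = {2}
X∖A={1}, int(X∖A)={}, hence cl(A)={1,0,2}
∂A: remove int from cl → {1,0}

{1,0}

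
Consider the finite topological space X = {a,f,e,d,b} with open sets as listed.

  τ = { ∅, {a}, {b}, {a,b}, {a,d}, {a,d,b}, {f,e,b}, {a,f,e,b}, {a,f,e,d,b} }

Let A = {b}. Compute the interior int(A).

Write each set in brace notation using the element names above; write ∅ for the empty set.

{b}

open subsets of A: ∅, {b}; so int(A) = {b}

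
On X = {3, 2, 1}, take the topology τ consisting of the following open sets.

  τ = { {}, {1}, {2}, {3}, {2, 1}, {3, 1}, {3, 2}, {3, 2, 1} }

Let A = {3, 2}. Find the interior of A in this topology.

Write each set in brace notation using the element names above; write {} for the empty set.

open subsets of A: {}, {2}, {3}, {3, 2}; so int(A) = {3, 2}

{3, 2}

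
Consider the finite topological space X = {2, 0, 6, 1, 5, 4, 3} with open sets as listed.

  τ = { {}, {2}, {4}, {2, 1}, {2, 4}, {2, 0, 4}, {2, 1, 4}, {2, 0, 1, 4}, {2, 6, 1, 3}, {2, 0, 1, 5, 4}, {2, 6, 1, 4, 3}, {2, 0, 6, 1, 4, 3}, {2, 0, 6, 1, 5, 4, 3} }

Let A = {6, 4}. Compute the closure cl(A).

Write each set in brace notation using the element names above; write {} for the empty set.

X∖A={2, 0, 1, 5, 3}, int(X∖A)={2, 1}, hence cl(A)={0, 6, 5, 4, 3}

{0, 6, 5, 4, 3}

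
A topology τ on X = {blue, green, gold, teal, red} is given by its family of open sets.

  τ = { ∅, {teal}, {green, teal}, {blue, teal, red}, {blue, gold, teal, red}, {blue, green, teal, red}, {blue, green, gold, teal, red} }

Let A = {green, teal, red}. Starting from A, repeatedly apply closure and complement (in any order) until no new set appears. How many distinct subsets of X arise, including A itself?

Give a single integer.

6

complement {blue, gold}; its interior ∅; cl(A) = X∖∅ = {blue, green, gold, teal, red}
With k = closure, c = complement:
  1. A     = {green, teal, red}
  2. kA    = {blue, green, gold, teal, red}
  3. cA    = {blue, gold}
  4. ckA   = ∅
  5. kcA   = {blue, gold, red}
  6. ckcA  = {green, teal}
k, c of each give nothing new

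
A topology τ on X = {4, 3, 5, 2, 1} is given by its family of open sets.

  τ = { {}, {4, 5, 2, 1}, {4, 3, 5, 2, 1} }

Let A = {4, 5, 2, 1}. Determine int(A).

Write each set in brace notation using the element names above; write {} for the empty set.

U open, U⊆A: {}, {4, 5, 2, 1}. int(A) = ⋃ = {4, 5, 2, 1}

{4, 5, 2, 1}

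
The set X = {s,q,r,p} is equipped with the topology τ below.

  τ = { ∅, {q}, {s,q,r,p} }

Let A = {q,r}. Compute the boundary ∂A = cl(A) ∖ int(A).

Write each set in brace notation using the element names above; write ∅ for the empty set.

open subsets of A: ∅, {q}; so int(A) = {q}
closure: X∖int(X∖A) = X∖∅ = {s,q,r,p}
∂A = {s,q,r,p} minus {q} = {s,r,p}

{s,r,p}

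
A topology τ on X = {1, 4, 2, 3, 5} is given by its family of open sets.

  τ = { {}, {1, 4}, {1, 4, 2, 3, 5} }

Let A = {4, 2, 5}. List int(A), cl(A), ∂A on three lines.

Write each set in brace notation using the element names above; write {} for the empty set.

int(A) = {}
cl(A)  = {1, 4, 2, 3, 5}
∂A     = {1, 4, 2, 3, 5}

U open, U⊆A: {}. int(A) = ⋃ = {}
X∖A={1, 3}, int(X∖A)={}, hence cl(A)={1, 4, 2, 3, 5}
∂A: remove int from cl → {1, 4, 2, 3, 5}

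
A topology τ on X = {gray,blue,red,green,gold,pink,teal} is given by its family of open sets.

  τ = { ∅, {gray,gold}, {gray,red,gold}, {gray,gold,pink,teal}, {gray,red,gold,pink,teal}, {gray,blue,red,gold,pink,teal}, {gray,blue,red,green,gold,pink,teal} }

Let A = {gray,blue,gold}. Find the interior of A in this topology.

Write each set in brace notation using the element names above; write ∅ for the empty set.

{gray,gold}

open subsets of A: ∅, {gray,gold}; so int(A) = {gray,gold}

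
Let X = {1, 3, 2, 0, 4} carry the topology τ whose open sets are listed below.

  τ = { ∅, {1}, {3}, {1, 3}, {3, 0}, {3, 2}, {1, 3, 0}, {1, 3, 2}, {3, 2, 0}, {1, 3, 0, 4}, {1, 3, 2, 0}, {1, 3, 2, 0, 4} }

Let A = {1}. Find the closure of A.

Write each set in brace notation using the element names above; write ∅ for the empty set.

cl via duality: int({3, 2, 0, 4}) = {3, 2, 0}, so X∖{3, 2, 0} = {1, 4}

{1, 4}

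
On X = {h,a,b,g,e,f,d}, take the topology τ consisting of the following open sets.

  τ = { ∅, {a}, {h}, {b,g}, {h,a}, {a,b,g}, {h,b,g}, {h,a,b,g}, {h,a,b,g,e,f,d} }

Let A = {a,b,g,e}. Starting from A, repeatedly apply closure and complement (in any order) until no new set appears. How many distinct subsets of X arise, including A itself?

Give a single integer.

6

X∖A={h,f,d}, int(X∖A)={h}, hence cl(A)={a,b,g,e,f,d}
Orbit (k=closure, c=complement):
  1. A     = {a,b,g,e}
  2. kA    = {a,b,g,e,f,d}
  3. cA    = {h,f,d}
  4. ckA   = {h}
  5. kcA   = {h,e,f,d}
  6. ckcA  = {a,b,g}
(closed under both — stop)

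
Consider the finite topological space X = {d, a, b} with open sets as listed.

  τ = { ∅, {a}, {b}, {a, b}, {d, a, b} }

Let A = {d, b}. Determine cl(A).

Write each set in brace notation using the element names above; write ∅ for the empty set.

complement {a}; its interior {a}; cl(A) = X∖{a} = {d, b}

{d, b}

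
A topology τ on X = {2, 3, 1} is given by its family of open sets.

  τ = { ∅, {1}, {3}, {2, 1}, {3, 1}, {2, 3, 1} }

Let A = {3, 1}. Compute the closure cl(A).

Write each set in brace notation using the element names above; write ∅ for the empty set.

{2, 3, 1}

cl via duality: int({2}) = ∅, so X∖∅ = {2, 3, 1}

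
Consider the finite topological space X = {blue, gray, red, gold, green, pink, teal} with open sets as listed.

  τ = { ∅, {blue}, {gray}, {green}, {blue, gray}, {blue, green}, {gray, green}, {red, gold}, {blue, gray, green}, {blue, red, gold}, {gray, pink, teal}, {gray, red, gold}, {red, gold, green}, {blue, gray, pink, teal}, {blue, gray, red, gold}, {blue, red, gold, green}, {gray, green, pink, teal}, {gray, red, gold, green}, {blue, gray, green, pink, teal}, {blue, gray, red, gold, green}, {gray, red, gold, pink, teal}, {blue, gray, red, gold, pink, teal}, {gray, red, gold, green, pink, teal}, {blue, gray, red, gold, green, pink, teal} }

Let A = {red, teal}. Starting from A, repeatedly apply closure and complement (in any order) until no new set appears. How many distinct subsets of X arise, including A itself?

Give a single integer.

complement {blue, gray, gold, green, pink}; its interior {blue, gray, green}; cl(A) = X∖{blue, gray, green} = {red, gold, pink, teal}
With k = closure, c = complement:
  1. A     = {red, teal}
  2. kA    = {red, gold, pink, teal}
  3. cA    = {blue, gray, gold, green, pink}
  4. ckA   = {blue, gray, green}
  5. kcA   = {blue, gray, red, gold, green, pink, teal}
  6. kckA  = {blue, gray, green, pink, teal}
  7. ckcA  = ∅
  8. ckckA = {red, gold}
k, c of each give nothing new

8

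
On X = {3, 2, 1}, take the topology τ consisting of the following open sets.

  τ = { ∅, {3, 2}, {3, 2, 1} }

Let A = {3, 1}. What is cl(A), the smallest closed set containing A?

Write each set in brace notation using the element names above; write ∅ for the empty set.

complement {2}; its interior ∅; cl(A) = X∖∅ = {3, 2, 1}

{3, 2, 1}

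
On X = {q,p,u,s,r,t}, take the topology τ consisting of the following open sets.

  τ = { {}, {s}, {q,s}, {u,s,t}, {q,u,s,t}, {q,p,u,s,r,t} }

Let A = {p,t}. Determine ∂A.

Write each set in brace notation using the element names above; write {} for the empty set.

{p,u,r,t}

open subsets of A: {}; so int(A) = {}
closure: X∖int(X∖A) = X∖{q,s} = {p,u,r,t}
∂A = {p,u,r,t} minus {} = {p,u,r,t}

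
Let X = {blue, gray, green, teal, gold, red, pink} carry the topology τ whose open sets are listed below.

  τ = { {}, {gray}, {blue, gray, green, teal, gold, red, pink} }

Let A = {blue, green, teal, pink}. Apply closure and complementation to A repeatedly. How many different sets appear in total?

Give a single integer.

6

cl via duality: int({gray, gold, red}) = {gray}, so X∖{gray} = {blue, green, teal, gold, red, pink}
Write k for closure, c for complement:
  1. A     = {blue, green, teal, pink}
  2. kA    = {blue, green, teal, gold, red, pink}
  3. cA    = {gray, gold, red}
  4. ckA   = {gray}
  5. kcA   = {blue, gray, green, teal, gold, red, pink}
  6. ckcA  = {}
applying k or c yields no new set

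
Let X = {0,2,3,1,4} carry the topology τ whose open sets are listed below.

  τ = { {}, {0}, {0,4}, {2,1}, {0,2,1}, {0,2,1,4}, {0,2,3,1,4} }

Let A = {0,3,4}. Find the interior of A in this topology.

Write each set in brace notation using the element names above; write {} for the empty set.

{0,4}

opens ⊆ A: {}, {0}, {0,4}; union → int = {0,4}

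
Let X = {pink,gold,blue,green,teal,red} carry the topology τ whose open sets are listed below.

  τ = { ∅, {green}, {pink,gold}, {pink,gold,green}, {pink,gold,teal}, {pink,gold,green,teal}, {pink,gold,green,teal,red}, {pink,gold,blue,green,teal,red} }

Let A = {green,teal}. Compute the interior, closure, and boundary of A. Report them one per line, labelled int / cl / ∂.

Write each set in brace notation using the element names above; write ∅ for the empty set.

int(A) = {green}
cl(A)  = {blue,green,teal,red}
∂A     = {blue,teal,red}

U open, U⊆A: ∅, {green}. int(A) = ⋃ = {green}
X∖A={pink,gold,blue,red}, int(X∖A)={pink,gold}, hence cl(A)={blue,green,teal,red}
∂A: remove int from cl → {blue,teal,red}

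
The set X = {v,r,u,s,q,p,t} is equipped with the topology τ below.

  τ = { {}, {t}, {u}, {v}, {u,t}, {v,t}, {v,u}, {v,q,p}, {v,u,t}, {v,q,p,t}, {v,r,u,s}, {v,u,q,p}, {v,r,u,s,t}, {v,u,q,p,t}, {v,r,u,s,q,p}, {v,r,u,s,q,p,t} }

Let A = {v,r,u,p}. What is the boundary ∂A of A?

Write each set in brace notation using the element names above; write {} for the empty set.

{r,s,q,p}

open subsets of A: {}, {v}, {u}, {v,u}; so int(A) = {v,u}
closure: X∖int(X∖A) = X∖{t} = {v,r,u,s,q,p}
∂A = {v,r,u,s,q,p} minus {v,u} = {r,s,q,p}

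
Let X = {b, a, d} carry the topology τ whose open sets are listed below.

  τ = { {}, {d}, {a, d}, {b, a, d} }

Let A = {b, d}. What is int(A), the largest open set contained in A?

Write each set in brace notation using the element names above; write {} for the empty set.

{d}

open subsets of A: {}, {d}; so int(A) = {d}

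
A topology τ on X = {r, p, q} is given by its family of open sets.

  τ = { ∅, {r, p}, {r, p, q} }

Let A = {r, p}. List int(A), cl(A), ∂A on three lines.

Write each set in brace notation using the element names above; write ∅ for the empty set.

int(A) = {r, p}
cl(A)  = {r, p, q}
∂A     = {q}

opens ⊆ A: ∅, {r, p}; union → int = {r, p}
complement {q}; its interior ∅; cl(A) = X∖∅ = {r, p, q}
boundary = {r, p, q} ∖ {r, p} = {q}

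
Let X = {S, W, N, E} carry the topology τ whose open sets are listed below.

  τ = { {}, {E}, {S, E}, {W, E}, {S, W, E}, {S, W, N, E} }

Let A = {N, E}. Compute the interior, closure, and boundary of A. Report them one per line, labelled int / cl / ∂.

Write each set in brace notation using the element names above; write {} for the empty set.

int(A) = {E}
cl(A)  = {S, W, N, E}
∂A     = {S, W, N}

U open, U⊆A: {}, {E}. int(A) = ⋃ = {E}
X∖A={S, W}, int(X∖A)={}, hence cl(A)={S, W, N, E}
∂A: remove int from cl → {S, W, N}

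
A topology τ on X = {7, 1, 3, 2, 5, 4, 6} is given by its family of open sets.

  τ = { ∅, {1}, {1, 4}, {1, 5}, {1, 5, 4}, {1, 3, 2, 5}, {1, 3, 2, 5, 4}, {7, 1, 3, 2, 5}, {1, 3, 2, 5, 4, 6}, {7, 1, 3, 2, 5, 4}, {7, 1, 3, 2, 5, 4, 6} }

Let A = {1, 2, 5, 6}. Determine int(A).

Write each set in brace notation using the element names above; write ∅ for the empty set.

U open, U⊆A: ∅, {1}, {1, 5}. int(A) = ⋃ = {1, 5}

{1, 5}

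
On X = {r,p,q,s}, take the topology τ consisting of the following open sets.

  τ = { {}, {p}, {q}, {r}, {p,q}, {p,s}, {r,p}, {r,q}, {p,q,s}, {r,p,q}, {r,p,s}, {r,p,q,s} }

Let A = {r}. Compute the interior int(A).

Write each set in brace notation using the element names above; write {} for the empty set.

{r}

U open, U⊆A: {}, {r}. int(A) = ⋃ = {r}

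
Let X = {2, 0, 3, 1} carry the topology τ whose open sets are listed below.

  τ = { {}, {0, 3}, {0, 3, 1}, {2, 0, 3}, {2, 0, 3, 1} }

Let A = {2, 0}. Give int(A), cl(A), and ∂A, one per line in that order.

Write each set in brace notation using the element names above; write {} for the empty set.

int(A) = {}
cl(A)  = {2, 0, 3, 1}
∂A     = {2, 0, 3, 1}

opens ⊆ A: {}; union → int = {}
complement {3, 1}; its interior {}; cl(A) = X∖{} = {2, 0, 3, 1}
boundary = {2, 0, 3, 1} ∖ {} = {2, 0, 3, 1}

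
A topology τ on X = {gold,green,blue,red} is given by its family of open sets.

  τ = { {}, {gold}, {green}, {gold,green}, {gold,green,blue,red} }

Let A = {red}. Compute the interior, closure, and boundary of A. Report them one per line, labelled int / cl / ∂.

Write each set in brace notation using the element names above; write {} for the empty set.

int(A) = {}
cl(A)  = {blue,red}
∂A     = {blue,red}

interior: largest open inside A is {} (from {})
cl via duality: int({gold,green,blue}) = {gold,green}, so X∖{gold,green} = {blue,red}
cl∖int = {blue,red}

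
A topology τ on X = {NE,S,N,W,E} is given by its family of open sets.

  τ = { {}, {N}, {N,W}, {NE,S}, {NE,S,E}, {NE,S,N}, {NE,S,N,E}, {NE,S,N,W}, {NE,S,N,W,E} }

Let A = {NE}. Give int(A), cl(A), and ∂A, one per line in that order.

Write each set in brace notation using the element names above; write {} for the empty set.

opens ⊆ A: {}; union → int = {}
complement {S,N,W,E}; its interior {N,W}; cl(A) = X∖{N,W} = {NE,S,E}
boundary = {NE,S,E} ∖ {} = {NE,S,E}

int(A) = {}
cl(A)  = {NE,S,E}
∂A     = {NE,S,E}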